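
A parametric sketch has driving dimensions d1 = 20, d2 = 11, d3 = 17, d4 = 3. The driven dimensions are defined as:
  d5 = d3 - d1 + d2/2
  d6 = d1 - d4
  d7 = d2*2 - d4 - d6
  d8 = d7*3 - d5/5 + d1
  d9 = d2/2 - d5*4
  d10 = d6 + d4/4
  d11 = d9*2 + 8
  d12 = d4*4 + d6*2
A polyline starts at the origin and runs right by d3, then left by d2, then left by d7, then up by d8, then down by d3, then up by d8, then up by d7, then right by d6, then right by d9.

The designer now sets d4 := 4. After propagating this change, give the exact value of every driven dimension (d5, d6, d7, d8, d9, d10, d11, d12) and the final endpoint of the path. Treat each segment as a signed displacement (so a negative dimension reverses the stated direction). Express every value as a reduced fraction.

Apply edit: d4 := 4
  d5 = d3 - d1 + d2/2 = 5/2
  d6 = d1 - d4 = 16
  d7 = d2*2 - d4 - d6 = 2
  d8 = d7*3 - d5/5 + d1 = 51/2
  d9 = d2/2 - d5*4 = -9/2
  d10 = d6 + d4/4 = 17
  d11 = d9*2 + 8 = -1
  d12 = d4*4 + d6*2 = 48
Walk from origin (0, 0):
  seg 1: right by d3 = 17 → (17, 0)
  seg 2: left by d2 = 11 → (6, 0)
  seg 3: left by d7 = 2 → (4, 0)
  seg 4: up by d8 = 51/2 → (4, 51/2)
  seg 5: down by d3 = 17 → (4, 17/2)
  seg 6: up by d8 = 51/2 → (4, 34)
  seg 7: up by d7 = 2 → (4, 36)
  seg 8: right by d6 = 16 → (20, 36)
  seg 9: right by d9 = -9/2 → (31/2, 36)

d5 = 5/2
d6 = 16
d7 = 2
d8 = 51/2
d9 = -9/2
d10 = 17
d11 = -1
d12 = 48
endpoint = (31/2, 36)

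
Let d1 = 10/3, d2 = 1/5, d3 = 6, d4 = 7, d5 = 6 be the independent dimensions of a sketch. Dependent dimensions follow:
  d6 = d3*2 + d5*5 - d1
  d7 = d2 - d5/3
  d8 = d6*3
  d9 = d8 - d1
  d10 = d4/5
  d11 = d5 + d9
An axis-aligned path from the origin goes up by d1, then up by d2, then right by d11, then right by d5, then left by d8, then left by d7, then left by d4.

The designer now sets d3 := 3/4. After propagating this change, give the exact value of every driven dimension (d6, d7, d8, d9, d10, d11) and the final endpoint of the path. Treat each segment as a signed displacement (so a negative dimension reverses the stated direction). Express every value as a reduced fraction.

Apply edit: d3 := 3/4
  d6 = d3*2 + d5*5 - d1 = 169/6
  d7 = d2 - d5/3 = -9/5
  d8 = d6*3 = 169/2
  d9 = d8 - d1 = 487/6
  d10 = d4/5 = 7/5
  d11 = d5 + d9 = 523/6
Walk from origin (0, 0):
  seg 1: up by d1 = 10/3 → (0, 10/3)
  seg 2: up by d2 = 1/5 → (0, 53/15)
  seg 3: right by d11 = 523/6 → (523/6, 53/15)
  seg 4: right by d5 = 6 → (559/6, 53/15)
  seg 5: left by d8 = 169/2 → (26/3, 53/15)
  seg 6: left by d7 = -9/5 → (157/15, 53/15)
  seg 7: left by d4 = 7 → (52/15, 53/15)

d6 = 169/6
d7 = -9/5
d8 = 169/2
d9 = 487/6
d10 = 7/5
d11 = 523/6
endpoint = (52/15, 53/15)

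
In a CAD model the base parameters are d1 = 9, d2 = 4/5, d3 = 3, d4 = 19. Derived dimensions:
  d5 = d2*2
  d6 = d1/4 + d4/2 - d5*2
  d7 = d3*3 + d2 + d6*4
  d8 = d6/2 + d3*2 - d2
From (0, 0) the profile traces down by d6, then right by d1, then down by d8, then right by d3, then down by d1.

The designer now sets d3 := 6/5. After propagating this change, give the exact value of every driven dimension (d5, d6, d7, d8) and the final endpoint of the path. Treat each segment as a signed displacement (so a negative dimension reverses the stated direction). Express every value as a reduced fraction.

Apply edit: d3 := 6/5
  d5 = d2*2 = 8/5
  d6 = d1/4 + d4/2 - d5*2 = 171/20
  d7 = d3*3 + d2 + d6*4 = 193/5
  d8 = d6/2 + d3*2 - d2 = 47/8
Walk from origin (0, 0):
  seg 1: down by d6 = 171/20 → (0, -171/20)
  seg 2: right by d1 = 9 → (9, -171/20)
  seg 3: down by d8 = 47/8 → (9, -577/40)
  seg 4: right by d3 = 6/5 → (51/5, -577/40)
  seg 5: down by d1 = 9 → (51/5, -937/40)

d5 = 8/5
d6 = 171/20
d7 = 193/5
d8 = 47/8
endpoint = (51/5, -937/40)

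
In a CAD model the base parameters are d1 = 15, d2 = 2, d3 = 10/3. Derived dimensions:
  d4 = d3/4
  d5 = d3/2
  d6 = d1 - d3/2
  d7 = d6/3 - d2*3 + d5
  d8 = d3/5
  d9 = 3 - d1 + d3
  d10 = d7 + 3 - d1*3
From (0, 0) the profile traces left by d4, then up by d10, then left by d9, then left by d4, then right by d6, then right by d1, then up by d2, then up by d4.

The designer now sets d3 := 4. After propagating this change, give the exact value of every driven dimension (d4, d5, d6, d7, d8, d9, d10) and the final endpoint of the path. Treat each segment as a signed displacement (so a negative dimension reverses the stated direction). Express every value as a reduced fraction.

Apply edit: d3 := 4
  d4 = d3/4 = 1
  d5 = d3/2 = 2
  d6 = d1 - d3/2 = 13
  d7 = d6/3 - d2*3 + d5 = 1/3
  d8 = d3/5 = 4/5
  d9 = 3 - d1 + d3 = -8
  d10 = d7 + 3 - d1*3 = -125/3
Walk from origin (0, 0):
  seg 1: left by d4 = 1 → (-1, 0)
  seg 2: up by d10 = -125/3 → (-1, -125/3)
  seg 3: left by d9 = -8 → (7, -125/3)
  seg 4: left by d4 = 1 → (6, -125/3)
  seg 5: right by d6 = 13 → (19, -125/3)
  seg 6: right by d1 = 15 → (34, -125/3)
  seg 7: up by d2 = 2 → (34, -119/3)
  seg 8: up by d4 = 1 → (34, -116/3)

d4 = 1
d5 = 2
d6 = 13
d7 = 1/3
d8 = 4/5
d9 = -8
d10 = -125/3
endpoint = (34, -116/3)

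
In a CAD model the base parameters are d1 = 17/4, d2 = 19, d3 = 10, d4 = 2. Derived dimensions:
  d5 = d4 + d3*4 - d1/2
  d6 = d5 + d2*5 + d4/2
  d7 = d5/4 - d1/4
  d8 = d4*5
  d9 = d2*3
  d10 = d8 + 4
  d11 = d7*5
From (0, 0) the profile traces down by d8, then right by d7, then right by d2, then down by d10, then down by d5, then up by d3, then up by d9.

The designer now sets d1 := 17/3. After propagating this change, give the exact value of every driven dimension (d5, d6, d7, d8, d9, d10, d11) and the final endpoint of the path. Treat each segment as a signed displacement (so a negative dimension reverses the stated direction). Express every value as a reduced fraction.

d5 = 235/6
d6 = 811/6
d7 = 67/8
d8 = 10
d9 = 57
d10 = 14
d11 = 335/8
endpoint = (219/8, 23/6)

Apply edit: d1 := 17/3
  d5 = d4 + d3*4 - d1/2 = 235/6
  d6 = d5 + d2*5 + d4/2 = 811/6
  d7 = d5/4 - d1/4 = 67/8
  d8 = d4*5 = 10
  d9 = d2*3 = 57
  d10 = d8 + 4 = 14
  d11 = d7*5 = 335/8
Walk from origin (0, 0):
  seg 1: down by d8 = 10 → (0, -10)
  seg 2: right by d7 = 67/8 → (67/8, -10)
  seg 3: right by d2 = 19 → (219/8, -10)
  seg 4: down by d10 = 14 → (219/8, -24)
  seg 5: down by d5 = 235/6 → (219/8, -379/6)
  seg 6: up by d3 = 10 → (219/8, -319/6)
  seg 7: up by d9 = 57 → (219/8, 23/6)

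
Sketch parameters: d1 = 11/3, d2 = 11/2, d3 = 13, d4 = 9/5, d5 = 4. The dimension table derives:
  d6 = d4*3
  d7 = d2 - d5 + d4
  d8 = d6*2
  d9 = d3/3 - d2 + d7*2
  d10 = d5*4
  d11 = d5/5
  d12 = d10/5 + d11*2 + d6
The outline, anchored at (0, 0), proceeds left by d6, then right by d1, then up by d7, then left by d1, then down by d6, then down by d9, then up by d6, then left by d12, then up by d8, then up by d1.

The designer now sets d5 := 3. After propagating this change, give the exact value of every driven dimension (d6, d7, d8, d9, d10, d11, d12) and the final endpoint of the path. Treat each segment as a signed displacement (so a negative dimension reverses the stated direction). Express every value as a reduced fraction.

Apply edit: d5 := 3
  d6 = d4*3 = 27/5
  d7 = d2 - d5 + d4 = 43/10
  d8 = d6*2 = 54/5
  d9 = d3/3 - d2 + d7*2 = 223/30
  d10 = d5*4 = 12
  d11 = d5/5 = 3/5
  d12 = d10/5 + d11*2 + d6 = 9
Walk from origin (0, 0):
  seg 1: left by d6 = 27/5 → (-27/5, 0)
  seg 2: right by d1 = 11/3 → (-26/15, 0)
  seg 3: up by d7 = 43/10 → (-26/15, 43/10)
  seg 4: left by d1 = 11/3 → (-27/5, 43/10)
  seg 5: down by d6 = 27/5 → (-27/5, -11/10)
  seg 6: down by d9 = 223/30 → (-27/5, -128/15)
  seg 7: up by d6 = 27/5 → (-27/5, -47/15)
  seg 8: left by d12 = 9 → (-72/5, -47/15)
  seg 9: up by d8 = 54/5 → (-72/5, 23/3)
  seg 10: up by d1 = 11/3 → (-72/5, 34/3)

d6 = 27/5
d7 = 43/10
d8 = 54/5
d9 = 223/30
d10 = 12
d11 = 3/5
d12 = 9
endpoint = (-72/5, 34/3)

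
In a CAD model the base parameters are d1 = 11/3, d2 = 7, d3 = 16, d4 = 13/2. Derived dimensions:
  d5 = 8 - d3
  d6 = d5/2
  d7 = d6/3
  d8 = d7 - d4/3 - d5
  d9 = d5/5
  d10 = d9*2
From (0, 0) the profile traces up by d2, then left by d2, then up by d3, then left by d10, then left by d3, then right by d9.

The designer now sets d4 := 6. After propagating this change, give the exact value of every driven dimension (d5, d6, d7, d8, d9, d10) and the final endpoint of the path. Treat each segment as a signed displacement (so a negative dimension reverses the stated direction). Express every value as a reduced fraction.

d5 = -8
d6 = -4
d7 = -4/3
d8 = 14/3
d9 = -8/5
d10 = -16/5
endpoint = (-107/5, 23)

Apply edit: d4 := 6
  d5 = 8 - d3 = -8
  d6 = d5/2 = -4
  d7 = d6/3 = -4/3
  d8 = d7 - d4/3 - d5 = 14/3
  d9 = d5/5 = -8/5
  d10 = d9*2 = -16/5
Walk from origin (0, 0):
  seg 1: up by d2 = 7 → (0, 7)
  seg 2: left by d2 = 7 → (-7, 7)
  seg 3: up by d3 = 16 → (-7, 23)
  seg 4: left by d10 = -16/5 → (-19/5, 23)
  seg 5: left by d3 = 16 → (-99/5, 23)
  seg 6: right by d9 = -8/5 → (-107/5, 23)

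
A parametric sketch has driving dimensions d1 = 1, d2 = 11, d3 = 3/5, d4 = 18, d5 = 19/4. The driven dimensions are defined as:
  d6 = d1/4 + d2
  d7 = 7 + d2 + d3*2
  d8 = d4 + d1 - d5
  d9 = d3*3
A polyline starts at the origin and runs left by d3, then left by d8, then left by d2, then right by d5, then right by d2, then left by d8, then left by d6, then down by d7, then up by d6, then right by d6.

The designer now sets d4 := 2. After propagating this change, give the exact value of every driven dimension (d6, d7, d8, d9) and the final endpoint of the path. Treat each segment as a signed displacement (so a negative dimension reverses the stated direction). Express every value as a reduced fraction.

d6 = 45/4
d7 = 96/5
d8 = -7/4
d9 = 9/5
endpoint = (153/20, -159/20)

Apply edit: d4 := 2
  d6 = d1/4 + d2 = 45/4
  d7 = 7 + d2 + d3*2 = 96/5
  d8 = d4 + d1 - d5 = -7/4
  d9 = d3*3 = 9/5
Walk from origin (0, 0):
  seg 1: left by d3 = 3/5 → (-3/5, 0)
  seg 2: left by d8 = -7/4 → (23/20, 0)
  seg 3: left by d2 = 11 → (-197/20, 0)
  seg 4: right by d5 = 19/4 → (-51/10, 0)
  seg 5: right by d2 = 11 → (59/10, 0)
  seg 6: left by d8 = -7/4 → (153/20, 0)
  seg 7: left by d6 = 45/4 → (-18/5, 0)
  seg 8: down by d7 = 96/5 → (-18/5, -96/5)
  seg 9: up by d6 = 45/4 → (-18/5, -159/20)
  seg 10: right by d6 = 45/4 → (153/20, -159/20)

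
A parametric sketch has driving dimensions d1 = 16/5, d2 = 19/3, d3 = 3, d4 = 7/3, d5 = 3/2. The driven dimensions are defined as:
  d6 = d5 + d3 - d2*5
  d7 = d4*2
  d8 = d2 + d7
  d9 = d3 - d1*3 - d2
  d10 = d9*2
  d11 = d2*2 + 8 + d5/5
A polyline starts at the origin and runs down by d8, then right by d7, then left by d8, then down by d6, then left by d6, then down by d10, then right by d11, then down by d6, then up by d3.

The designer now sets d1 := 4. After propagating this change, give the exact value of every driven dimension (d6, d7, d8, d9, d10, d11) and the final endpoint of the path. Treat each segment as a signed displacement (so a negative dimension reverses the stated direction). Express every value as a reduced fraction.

Apply edit: d1 := 4
  d6 = d5 + d3 - d2*5 = -163/6
  d7 = d4*2 = 14/3
  d8 = d2 + d7 = 11
  d9 = d3 - d1*3 - d2 = -46/3
  d10 = d9*2 = -92/3
  d11 = d2*2 + 8 + d5/5 = 629/30
Walk from origin (0, 0):
  seg 1: down by d8 = 11 → (0, -11)
  seg 2: right by d7 = 14/3 → (14/3, -11)
  seg 3: left by d8 = 11 → (-19/3, -11)
  seg 4: down by d6 = -163/6 → (-19/3, 97/6)
  seg 5: left by d6 = -163/6 → (125/6, 97/6)
  seg 6: down by d10 = -92/3 → (125/6, 281/6)
  seg 7: right by d11 = 629/30 → (209/5, 281/6)
  seg 8: down by d6 = -163/6 → (209/5, 74)
  seg 9: up by d3 = 3 → (209/5, 77)

d6 = -163/6
d7 = 14/3
d8 = 11
d9 = -46/3
d10 = -92/3
d11 = 629/30
endpoint = (209/5, 77)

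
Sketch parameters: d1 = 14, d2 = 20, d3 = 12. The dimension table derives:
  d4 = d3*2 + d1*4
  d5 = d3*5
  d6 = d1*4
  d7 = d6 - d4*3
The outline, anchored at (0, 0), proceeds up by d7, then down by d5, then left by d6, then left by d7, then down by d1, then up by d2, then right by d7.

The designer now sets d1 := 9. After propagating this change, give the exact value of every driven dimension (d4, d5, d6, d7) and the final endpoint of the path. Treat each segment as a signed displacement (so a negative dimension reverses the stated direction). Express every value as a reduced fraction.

Apply edit: d1 := 9
  d4 = d3*2 + d1*4 = 60
  d5 = d3*5 = 60
  d6 = d1*4 = 36
  d7 = d6 - d4*3 = -144
Walk from origin (0, 0):
  seg 1: up by d7 = -144 → (0, -144)
  seg 2: down by d5 = 60 → (0, -204)
  seg 3: left by d6 = 36 → (-36, -204)
  seg 4: left by d7 = -144 → (108, -204)
  seg 5: down by d1 = 9 → (108, -213)
  seg 6: up by d2 = 20 → (108, -193)
  seg 7: right by d7 = -144 → (-36, -193)

d4 = 60
d5 = 60
d6 = 36
d7 = -144
endpoint = (-36, -193)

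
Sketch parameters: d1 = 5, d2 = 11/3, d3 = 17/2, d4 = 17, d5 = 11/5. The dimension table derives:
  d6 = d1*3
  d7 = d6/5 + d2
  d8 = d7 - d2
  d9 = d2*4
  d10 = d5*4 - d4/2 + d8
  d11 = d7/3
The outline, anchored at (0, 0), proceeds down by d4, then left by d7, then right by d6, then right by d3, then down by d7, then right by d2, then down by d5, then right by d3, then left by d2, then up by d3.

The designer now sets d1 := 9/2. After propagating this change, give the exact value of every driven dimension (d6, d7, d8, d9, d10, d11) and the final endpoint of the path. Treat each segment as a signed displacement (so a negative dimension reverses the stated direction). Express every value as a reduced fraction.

Apply edit: d1 := 9/2
  d6 = d1*3 = 27/2
  d7 = d6/5 + d2 = 191/30
  d8 = d7 - d2 = 27/10
  d9 = d2*4 = 44/3
  d10 = d5*4 - d4/2 + d8 = 3
  d11 = d7/3 = 191/90
Walk from origin (0, 0):
  seg 1: down by d4 = 17 → (0, -17)
  seg 2: left by d7 = 191/30 → (-191/30, -17)
  seg 3: right by d6 = 27/2 → (107/15, -17)
  seg 4: right by d3 = 17/2 → (469/30, -17)
  seg 5: down by d7 = 191/30 → (469/30, -701/30)
  seg 6: right by d2 = 11/3 → (193/10, -701/30)
  seg 7: down by d5 = 11/5 → (193/10, -767/30)
  seg 8: right by d3 = 17/2 → (139/5, -767/30)
  seg 9: left by d2 = 11/3 → (362/15, -767/30)
  seg 10: up by d3 = 17/2 → (362/15, -256/15)

d6 = 27/2
d7 = 191/30
d8 = 27/10
d9 = 44/3
d10 = 3
d11 = 191/90
endpoint = (362/15, -256/15)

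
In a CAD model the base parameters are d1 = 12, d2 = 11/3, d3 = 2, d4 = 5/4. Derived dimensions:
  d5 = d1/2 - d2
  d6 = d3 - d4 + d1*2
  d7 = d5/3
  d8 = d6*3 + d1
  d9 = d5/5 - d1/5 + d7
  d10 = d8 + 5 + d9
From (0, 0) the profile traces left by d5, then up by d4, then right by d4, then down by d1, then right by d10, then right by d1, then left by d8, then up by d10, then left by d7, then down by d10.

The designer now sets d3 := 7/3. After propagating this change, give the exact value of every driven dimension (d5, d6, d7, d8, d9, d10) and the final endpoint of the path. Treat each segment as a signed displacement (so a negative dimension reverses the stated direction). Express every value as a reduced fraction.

Apply edit: d3 := 7/3
  d5 = d1/2 - d2 = 7/3
  d6 = d3 - d4 + d1*2 = 301/12
  d7 = d5/3 = 7/9
  d8 = d6*3 + d1 = 349/4
  d9 = d5/5 - d1/5 + d7 = -52/45
  d10 = d8 + 5 + d9 = 16397/180
Walk from origin (0, 0):
  seg 1: left by d5 = 7/3 → (-7/3, 0)
  seg 2: up by d4 = 5/4 → (-7/3, 5/4)
  seg 3: right by d4 = 5/4 → (-13/12, 5/4)
  seg 4: down by d1 = 12 → (-13/12, -43/4)
  seg 5: right by d10 = 16397/180 → (8101/90, -43/4)
  seg 6: right by d1 = 12 → (9181/90, -43/4)
  seg 7: left by d8 = 349/4 → (2657/180, -43/4)
  seg 8: up by d10 = 16397/180 → (2657/180, 7231/90)
  seg 9: left by d7 = 7/9 → (839/60, 7231/90)
  seg 10: down by d10 = 16397/180 → (839/60, -43/4)

d5 = 7/3
d6 = 301/12
d7 = 7/9
d8 = 349/4
d9 = -52/45
d10 = 16397/180
endpoint = (839/60, -43/4)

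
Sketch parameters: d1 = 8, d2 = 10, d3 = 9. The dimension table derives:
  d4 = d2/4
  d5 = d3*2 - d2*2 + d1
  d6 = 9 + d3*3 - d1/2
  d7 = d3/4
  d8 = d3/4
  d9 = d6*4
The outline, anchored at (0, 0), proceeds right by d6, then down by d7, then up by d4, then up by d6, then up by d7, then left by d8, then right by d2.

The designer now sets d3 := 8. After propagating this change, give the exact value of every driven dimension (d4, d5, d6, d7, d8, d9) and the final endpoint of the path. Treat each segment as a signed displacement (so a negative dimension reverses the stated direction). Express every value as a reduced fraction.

Apply edit: d3 := 8
  d4 = d2/4 = 5/2
  d5 = d3*2 - d2*2 + d1 = 4
  d6 = 9 + d3*3 - d1/2 = 29
  d7 = d3/4 = 2
  d8 = d3/4 = 2
  d9 = d6*4 = 116
Walk from origin (0, 0):
  seg 1: right by d6 = 29 → (29, 0)
  seg 2: down by d7 = 2 → (29, -2)
  seg 3: up by d4 = 5/2 → (29, 1/2)
  seg 4: up by d6 = 29 → (29, 59/2)
  seg 5: up by d7 = 2 → (29, 63/2)
  seg 6: left by d8 = 2 → (27, 63/2)
  seg 7: right by d2 = 10 → (37, 63/2)

d4 = 5/2
d5 = 4
d6 = 29
d7 = 2
d8 = 2
d9 = 116
endpoint = (37, 63/2)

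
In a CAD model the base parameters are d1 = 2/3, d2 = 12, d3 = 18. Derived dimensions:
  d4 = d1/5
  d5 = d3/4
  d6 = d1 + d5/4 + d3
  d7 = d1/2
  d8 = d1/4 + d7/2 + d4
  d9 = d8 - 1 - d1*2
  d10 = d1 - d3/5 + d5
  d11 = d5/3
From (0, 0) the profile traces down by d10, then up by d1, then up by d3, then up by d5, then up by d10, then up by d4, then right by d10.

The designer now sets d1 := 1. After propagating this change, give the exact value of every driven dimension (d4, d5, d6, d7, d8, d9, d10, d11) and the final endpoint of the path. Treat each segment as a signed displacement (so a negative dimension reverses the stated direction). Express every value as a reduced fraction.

Apply edit: d1 := 1
  d4 = d1/5 = 1/5
  d5 = d3/4 = 9/2
  d6 = d1 + d5/4 + d3 = 161/8
  d7 = d1/2 = 1/2
  d8 = d1/4 + d7/2 + d4 = 7/10
  d9 = d8 - 1 - d1*2 = -23/10
  d10 = d1 - d3/5 + d5 = 19/10
  d11 = d5/3 = 3/2
Walk from origin (0, 0):
  seg 1: down by d10 = 19/10 → (0, -19/10)
  seg 2: up by d1 = 1 → (0, -9/10)
  seg 3: up by d3 = 18 → (0, 171/10)
  seg 4: up by d5 = 9/2 → (0, 108/5)
  seg 5: up by d10 = 19/10 → (0, 47/2)
  seg 6: up by d4 = 1/5 → (0, 237/10)
  seg 7: right by d10 = 19/10 → (19/10, 237/10)

d4 = 1/5
d5 = 9/2
d6 = 161/8
d7 = 1/2
d8 = 7/10
d9 = -23/10
d10 = 19/10
d11 = 3/2
endpoint = (19/10, 237/10)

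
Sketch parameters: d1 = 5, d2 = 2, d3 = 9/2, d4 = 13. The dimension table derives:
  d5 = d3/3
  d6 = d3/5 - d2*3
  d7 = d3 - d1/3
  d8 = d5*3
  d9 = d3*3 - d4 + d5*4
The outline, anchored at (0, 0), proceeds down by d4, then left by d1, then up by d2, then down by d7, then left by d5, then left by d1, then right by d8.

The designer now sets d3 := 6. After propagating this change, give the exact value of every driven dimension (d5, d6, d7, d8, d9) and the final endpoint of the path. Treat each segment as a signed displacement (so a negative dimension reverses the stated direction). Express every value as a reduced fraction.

Apply edit: d3 := 6
  d5 = d3/3 = 2
  d6 = d3/5 - d2*3 = -24/5
  d7 = d3 - d1/3 = 13/3
  d8 = d5*3 = 6
  d9 = d3*3 - d4 + d5*4 = 13
Walk from origin (0, 0):
  seg 1: down by d4 = 13 → (0, -13)
  seg 2: left by d1 = 5 → (-5, -13)
  seg 3: up by d2 = 2 → (-5, -11)
  seg 4: down by d7 = 13/3 → (-5, -46/3)
  seg 5: left by d5 = 2 → (-7, -46/3)
  seg 6: left by d1 = 5 → (-12, -46/3)
  seg 7: right by d8 = 6 → (-6, -46/3)

d5 = 2
d6 = -24/5
d7 = 13/3
d8 = 6
d9 = 13
endpoint = (-6, -46/3)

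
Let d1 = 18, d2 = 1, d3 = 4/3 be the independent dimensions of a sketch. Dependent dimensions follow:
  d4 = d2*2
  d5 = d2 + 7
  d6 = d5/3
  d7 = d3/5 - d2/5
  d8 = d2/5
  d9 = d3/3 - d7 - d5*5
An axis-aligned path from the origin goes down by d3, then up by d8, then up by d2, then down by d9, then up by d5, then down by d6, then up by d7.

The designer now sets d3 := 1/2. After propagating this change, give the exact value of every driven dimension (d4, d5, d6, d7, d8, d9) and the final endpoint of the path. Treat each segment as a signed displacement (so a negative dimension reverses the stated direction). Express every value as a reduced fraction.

Apply edit: d3 := 1/2
  d4 = d2*2 = 2
  d5 = d2 + 7 = 8
  d6 = d5/3 = 8/3
  d7 = d3/5 - d2/5 = -1/10
  d8 = d2/5 = 1/5
  d9 = d3/3 - d7 - d5*5 = -596/15
Walk from origin (0, 0):
  seg 1: down by d3 = 1/2 → (0, -1/2)
  seg 2: up by d8 = 1/5 → (0, -3/10)
  seg 3: up by d2 = 1 → (0, 7/10)
  seg 4: down by d9 = -596/15 → (0, 1213/30)
  seg 5: up by d5 = 8 → (0, 1453/30)
  seg 6: down by d6 = 8/3 → (0, 1373/30)
  seg 7: up by d7 = -1/10 → (0, 137/3)

d4 = 2
d5 = 8
d6 = 8/3
d7 = -1/10
d8 = 1/5
d9 = -596/15
endpoint = (0, 137/3)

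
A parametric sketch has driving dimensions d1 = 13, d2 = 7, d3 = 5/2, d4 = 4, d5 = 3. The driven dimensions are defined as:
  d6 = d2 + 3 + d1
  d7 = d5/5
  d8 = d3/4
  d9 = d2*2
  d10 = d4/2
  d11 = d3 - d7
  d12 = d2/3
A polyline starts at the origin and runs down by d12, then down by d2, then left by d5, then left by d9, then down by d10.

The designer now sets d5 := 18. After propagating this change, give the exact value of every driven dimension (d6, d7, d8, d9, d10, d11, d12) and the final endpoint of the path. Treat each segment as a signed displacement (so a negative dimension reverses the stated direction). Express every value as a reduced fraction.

d6 = 23
d7 = 18/5
d8 = 5/8
d9 = 14
d10 = 2
d11 = -11/10
d12 = 7/3
endpoint = (-32, -34/3)

Apply edit: d5 := 18
  d6 = d2 + 3 + d1 = 23
  d7 = d5/5 = 18/5
  d8 = d3/4 = 5/8
  d9 = d2*2 = 14
  d10 = d4/2 = 2
  d11 = d3 - d7 = -11/10
  d12 = d2/3 = 7/3
Walk from origin (0, 0):
  seg 1: down by d12 = 7/3 → (0, -7/3)
  seg 2: down by d2 = 7 → (0, -28/3)
  seg 3: left by d5 = 18 → (-18, -28/3)
  seg 4: left by d9 = 14 → (-32, -28/3)
  seg 5: down by d10 = 2 → (-32, -34/3)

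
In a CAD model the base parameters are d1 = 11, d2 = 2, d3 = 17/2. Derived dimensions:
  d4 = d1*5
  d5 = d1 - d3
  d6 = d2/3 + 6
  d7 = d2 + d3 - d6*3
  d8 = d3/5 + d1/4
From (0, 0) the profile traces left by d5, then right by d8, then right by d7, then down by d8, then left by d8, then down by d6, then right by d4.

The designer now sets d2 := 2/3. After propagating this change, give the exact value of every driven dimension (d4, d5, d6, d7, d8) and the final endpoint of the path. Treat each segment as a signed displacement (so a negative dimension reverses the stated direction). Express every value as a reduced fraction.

d4 = 55
d5 = 5/2
d6 = 56/9
d7 = -19/2
d8 = 89/20
endpoint = (43, -1921/180)

Apply edit: d2 := 2/3
  d4 = d1*5 = 55
  d5 = d1 - d3 = 5/2
  d6 = d2/3 + 6 = 56/9
  d7 = d2 + d3 - d6*3 = -19/2
  d8 = d3/5 + d1/4 = 89/20
Walk from origin (0, 0):
  seg 1: left by d5 = 5/2 → (-5/2, 0)
  seg 2: right by d8 = 89/20 → (39/20, 0)
  seg 3: right by d7 = -19/2 → (-151/20, 0)
  seg 4: down by d8 = 89/20 → (-151/20, -89/20)
  seg 5: left by d8 = 89/20 → (-12, -89/20)
  seg 6: down by d6 = 56/9 → (-12, -1921/180)
  seg 7: right by d4 = 55 → (43, -1921/180)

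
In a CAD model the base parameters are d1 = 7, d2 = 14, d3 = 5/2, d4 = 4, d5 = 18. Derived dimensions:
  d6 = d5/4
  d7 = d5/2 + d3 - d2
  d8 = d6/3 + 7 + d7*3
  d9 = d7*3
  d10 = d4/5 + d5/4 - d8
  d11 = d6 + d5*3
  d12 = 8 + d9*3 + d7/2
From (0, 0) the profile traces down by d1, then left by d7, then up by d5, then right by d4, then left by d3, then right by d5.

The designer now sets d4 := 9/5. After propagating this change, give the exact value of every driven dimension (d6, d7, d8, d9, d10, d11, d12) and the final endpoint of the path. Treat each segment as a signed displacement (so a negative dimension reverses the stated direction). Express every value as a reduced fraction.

Apply edit: d4 := 9/5
  d6 = d5/4 = 9/2
  d7 = d5/2 + d3 - d2 = -5/2
  d8 = d6/3 + 7 + d7*3 = 1
  d9 = d7*3 = -15/2
  d10 = d4/5 + d5/4 - d8 = 193/50
  d11 = d6 + d5*3 = 117/2
  d12 = 8 + d9*3 + d7/2 = -63/4
Walk from origin (0, 0):
  seg 1: down by d1 = 7 → (0, -7)
  seg 2: left by d7 = -5/2 → (5/2, -7)
  seg 3: up by d5 = 18 → (5/2, 11)
  seg 4: right by d4 = 9/5 → (43/10, 11)
  seg 5: left by d3 = 5/2 → (9/5, 11)
  seg 6: right by d5 = 18 → (99/5, 11)

d6 = 9/2
d7 = -5/2
d8 = 1
d9 = -15/2
d10 = 193/50
d11 = 117/2
d12 = -63/4
endpoint = (99/5, 11)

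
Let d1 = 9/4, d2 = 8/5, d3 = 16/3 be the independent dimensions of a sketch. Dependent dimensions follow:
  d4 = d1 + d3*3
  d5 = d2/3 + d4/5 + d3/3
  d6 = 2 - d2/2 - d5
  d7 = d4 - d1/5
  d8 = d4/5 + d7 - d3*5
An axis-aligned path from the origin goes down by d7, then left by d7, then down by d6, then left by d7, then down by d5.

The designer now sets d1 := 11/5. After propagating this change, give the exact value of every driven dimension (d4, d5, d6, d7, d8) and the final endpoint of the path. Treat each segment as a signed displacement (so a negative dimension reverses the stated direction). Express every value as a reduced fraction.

Apply edit: d1 := 11/5
  d4 = d1 + d3*3 = 91/5
  d5 = d2/3 + d4/5 + d3/3 = 1339/225
  d6 = 2 - d2/2 - d5 = -1069/225
  d7 = d4 - d1/5 = 444/25
  d8 = d4/5 + d7 - d3*5 = -79/15
Walk from origin (0, 0):
  seg 1: down by d7 = 444/25 → (0, -444/25)
  seg 2: left by d7 = 444/25 → (-444/25, -444/25)
  seg 3: down by d6 = -1069/225 → (-444/25, -2927/225)
  seg 4: left by d7 = 444/25 → (-888/25, -2927/225)
  seg 5: down by d5 = 1339/225 → (-888/25, -474/25)

d4 = 91/5
d5 = 1339/225
d6 = -1069/225
d7 = 444/25
d8 = -79/15
endpoint = (-888/25, -474/25)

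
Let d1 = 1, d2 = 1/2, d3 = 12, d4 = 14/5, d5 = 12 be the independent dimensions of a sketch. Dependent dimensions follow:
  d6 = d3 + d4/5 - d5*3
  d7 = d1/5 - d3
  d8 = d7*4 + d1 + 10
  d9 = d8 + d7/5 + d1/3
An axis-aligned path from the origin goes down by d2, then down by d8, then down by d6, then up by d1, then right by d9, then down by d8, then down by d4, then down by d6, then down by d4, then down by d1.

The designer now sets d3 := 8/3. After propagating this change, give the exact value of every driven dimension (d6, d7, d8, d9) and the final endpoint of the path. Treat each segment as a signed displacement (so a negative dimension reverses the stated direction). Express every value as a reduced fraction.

d6 = -2458/75
d7 = -37/15
d8 = 17/15
d9 = 73/75
endpoint = (73/75, 2859/50)

Apply edit: d3 := 8/3
  d6 = d3 + d4/5 - d5*3 = -2458/75
  d7 = d1/5 - d3 = -37/15
  d8 = d7*4 + d1 + 10 = 17/15
  d9 = d8 + d7/5 + d1/3 = 73/75
Walk from origin (0, 0):
  seg 1: down by d2 = 1/2 → (0, -1/2)
  seg 2: down by d8 = 17/15 → (0, -49/30)
  seg 3: down by d6 = -2458/75 → (0, 1557/50)
  seg 4: up by d1 = 1 → (0, 1607/50)
  seg 5: right by d9 = 73/75 → (73/75, 1607/50)
  seg 6: down by d8 = 17/15 → (73/75, 4651/150)
  seg 7: down by d4 = 14/5 → (73/75, 4231/150)
  seg 8: down by d6 = -2458/75 → (73/75, 3049/50)
  seg 9: down by d4 = 14/5 → (73/75, 2909/50)
  seg 10: down by d1 = 1 → (73/75, 2859/50)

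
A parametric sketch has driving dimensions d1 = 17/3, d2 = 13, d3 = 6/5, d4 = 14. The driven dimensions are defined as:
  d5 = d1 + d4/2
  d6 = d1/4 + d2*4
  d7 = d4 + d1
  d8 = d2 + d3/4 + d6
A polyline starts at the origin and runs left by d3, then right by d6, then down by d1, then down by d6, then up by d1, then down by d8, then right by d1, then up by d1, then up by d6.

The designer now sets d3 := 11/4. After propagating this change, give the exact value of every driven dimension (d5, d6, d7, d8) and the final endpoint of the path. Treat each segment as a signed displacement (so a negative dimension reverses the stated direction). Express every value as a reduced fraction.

Apply edit: d3 := 11/4
  d5 = d1 + d4/2 = 38/3
  d6 = d1/4 + d2*4 = 641/12
  d7 = d4 + d1 = 59/3
  d8 = d2 + d3/4 + d6 = 3221/48
Walk from origin (0, 0):
  seg 1: left by d3 = 11/4 → (-11/4, 0)
  seg 2: right by d6 = 641/12 → (152/3, 0)
  seg 3: down by d1 = 17/3 → (152/3, -17/3)
  seg 4: down by d6 = 641/12 → (152/3, -709/12)
  seg 5: up by d1 = 17/3 → (152/3, -641/12)
  seg 6: down by d8 = 3221/48 → (152/3, -5785/48)
  seg 7: right by d1 = 17/3 → (169/3, -5785/48)
  seg 8: up by d1 = 17/3 → (169/3, -5513/48)
  seg 9: up by d6 = 641/12 → (169/3, -983/16)

d5 = 38/3
d6 = 641/12
d7 = 59/3
d8 = 3221/48
endpoint = (169/3, -983/16)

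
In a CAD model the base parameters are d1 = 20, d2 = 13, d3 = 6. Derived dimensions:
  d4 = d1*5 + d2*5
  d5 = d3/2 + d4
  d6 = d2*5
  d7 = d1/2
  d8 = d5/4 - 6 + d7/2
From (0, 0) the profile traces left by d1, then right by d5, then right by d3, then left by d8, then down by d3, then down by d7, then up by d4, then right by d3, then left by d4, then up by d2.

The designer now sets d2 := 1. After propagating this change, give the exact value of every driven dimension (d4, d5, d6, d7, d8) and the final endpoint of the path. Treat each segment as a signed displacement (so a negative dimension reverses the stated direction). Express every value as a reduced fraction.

Apply edit: d2 := 1
  d4 = d1*5 + d2*5 = 105
  d5 = d3/2 + d4 = 108
  d6 = d2*5 = 5
  d7 = d1/2 = 10
  d8 = d5/4 - 6 + d7/2 = 26
Walk from origin (0, 0):
  seg 1: left by d1 = 20 → (-20, 0)
  seg 2: right by d5 = 108 → (88, 0)
  seg 3: right by d3 = 6 → (94, 0)
  seg 4: left by d8 = 26 → (68, 0)
  seg 5: down by d3 = 6 → (68, -6)
  seg 6: down by d7 = 10 → (68, -16)
  seg 7: up by d4 = 105 → (68, 89)
  seg 8: right by d3 = 6 → (74, 89)
  seg 9: left by d4 = 105 → (-31, 89)
  seg 10: up by d2 = 1 → (-31, 90)

d4 = 105
d5 = 108
d6 = 5
d7 = 10
d8 = 26
endpoint = (-31, 90)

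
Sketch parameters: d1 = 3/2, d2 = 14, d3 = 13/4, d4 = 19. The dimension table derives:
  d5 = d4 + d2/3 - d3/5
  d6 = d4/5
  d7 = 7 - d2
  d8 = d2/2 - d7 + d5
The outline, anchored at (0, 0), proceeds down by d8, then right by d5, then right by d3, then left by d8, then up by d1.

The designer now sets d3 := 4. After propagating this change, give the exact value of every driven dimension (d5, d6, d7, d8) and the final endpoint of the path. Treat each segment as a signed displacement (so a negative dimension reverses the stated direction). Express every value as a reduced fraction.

Apply edit: d3 := 4
  d5 = d4 + d2/3 - d3/5 = 343/15
  d6 = d4/5 = 19/5
  d7 = 7 - d2 = -7
  d8 = d2/2 - d7 + d5 = 553/15
Walk from origin (0, 0):
  seg 1: down by d8 = 553/15 → (0, -553/15)
  seg 2: right by d5 = 343/15 → (343/15, -553/15)
  seg 3: right by d3 = 4 → (403/15, -553/15)
  seg 4: left by d8 = 553/15 → (-10, -553/15)
  seg 5: up by d1 = 3/2 → (-10, -1061/30)

d5 = 343/15
d6 = 19/5
d7 = -7
d8 = 553/15
endpoint = (-10, -1061/30)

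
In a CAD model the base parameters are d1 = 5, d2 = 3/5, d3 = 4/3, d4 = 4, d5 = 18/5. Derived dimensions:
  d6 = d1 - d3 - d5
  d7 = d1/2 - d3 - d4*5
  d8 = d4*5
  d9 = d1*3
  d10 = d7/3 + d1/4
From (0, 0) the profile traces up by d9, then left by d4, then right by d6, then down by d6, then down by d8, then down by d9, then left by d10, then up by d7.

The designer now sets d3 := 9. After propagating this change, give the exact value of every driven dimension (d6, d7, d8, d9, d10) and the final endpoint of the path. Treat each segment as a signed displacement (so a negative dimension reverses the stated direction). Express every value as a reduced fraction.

d6 = -38/5
d7 = -53/2
d8 = 20
d9 = 15
d10 = -91/12
endpoint = (-241/60, -389/10)

Apply edit: d3 := 9
  d6 = d1 - d3 - d5 = -38/5
  d7 = d1/2 - d3 - d4*5 = -53/2
  d8 = d4*5 = 20
  d9 = d1*3 = 15
  d10 = d7/3 + d1/4 = -91/12
Walk from origin (0, 0):
  seg 1: up by d9 = 15 → (0, 15)
  seg 2: left by d4 = 4 → (-4, 15)
  seg 3: right by d6 = -38/5 → (-58/5, 15)
  seg 4: down by d6 = -38/5 → (-58/5, 113/5)
  seg 5: down by d8 = 20 → (-58/5, 13/5)
  seg 6: down by d9 = 15 → (-58/5, -62/5)
  seg 7: left by d10 = -91/12 → (-241/60, -62/5)
  seg 8: up by d7 = -53/2 → (-241/60, -389/10)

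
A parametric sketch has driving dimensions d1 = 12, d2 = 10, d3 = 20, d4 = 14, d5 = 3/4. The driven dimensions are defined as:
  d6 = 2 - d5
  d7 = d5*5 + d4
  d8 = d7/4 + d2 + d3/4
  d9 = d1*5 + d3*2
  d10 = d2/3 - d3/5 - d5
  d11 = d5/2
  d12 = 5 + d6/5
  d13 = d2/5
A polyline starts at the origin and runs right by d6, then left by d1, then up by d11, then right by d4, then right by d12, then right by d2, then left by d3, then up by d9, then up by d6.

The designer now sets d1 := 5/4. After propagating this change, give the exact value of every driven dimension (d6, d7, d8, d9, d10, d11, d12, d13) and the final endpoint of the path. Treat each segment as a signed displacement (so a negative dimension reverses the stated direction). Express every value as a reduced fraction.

Apply edit: d1 := 5/4
  d6 = 2 - d5 = 5/4
  d7 = d5*5 + d4 = 71/4
  d8 = d7/4 + d2 + d3/4 = 311/16
  d9 = d1*5 + d3*2 = 185/4
  d10 = d2/3 - d3/5 - d5 = -17/12
  d11 = d5/2 = 3/8
  d12 = 5 + d6/5 = 21/4
  d13 = d2/5 = 2
Walk from origin (0, 0):
  seg 1: right by d6 = 5/4 → (5/4, 0)
  seg 2: left by d1 = 5/4 → (0, 0)
  seg 3: up by d11 = 3/8 → (0, 3/8)
  seg 4: right by d4 = 14 → (14, 3/8)
  seg 5: right by d12 = 21/4 → (77/4, 3/8)
  seg 6: right by d2 = 10 → (117/4, 3/8)
  seg 7: left by d3 = 20 → (37/4, 3/8)
  seg 8: up by d9 = 185/4 → (37/4, 373/8)
  seg 9: up by d6 = 5/4 → (37/4, 383/8)

d6 = 5/4
d7 = 71/4
d8 = 311/16
d9 = 185/4
d10 = -17/12
d11 = 3/8
d12 = 21/4
d13 = 2
endpoint = (37/4, 383/8)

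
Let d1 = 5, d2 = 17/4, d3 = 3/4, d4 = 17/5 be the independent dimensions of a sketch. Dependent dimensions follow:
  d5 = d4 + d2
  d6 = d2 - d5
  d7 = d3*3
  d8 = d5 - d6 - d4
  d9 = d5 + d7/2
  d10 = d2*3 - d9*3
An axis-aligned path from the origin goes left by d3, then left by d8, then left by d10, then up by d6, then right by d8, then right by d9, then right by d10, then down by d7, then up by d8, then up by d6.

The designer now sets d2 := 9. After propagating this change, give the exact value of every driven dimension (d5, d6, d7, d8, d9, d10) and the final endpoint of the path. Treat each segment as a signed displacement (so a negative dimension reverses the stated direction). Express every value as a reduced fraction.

Apply edit: d2 := 9
  d5 = d4 + d2 = 62/5
  d6 = d2 - d5 = -17/5
  d7 = d3*3 = 9/4
  d8 = d5 - d6 - d4 = 62/5
  d9 = d5 + d7/2 = 541/40
  d10 = d2*3 - d9*3 = -543/40
Walk from origin (0, 0):
  seg 1: left by d3 = 3/4 → (-3/4, 0)
  seg 2: left by d8 = 62/5 → (-263/20, 0)
  seg 3: left by d10 = -543/40 → (17/40, 0)
  seg 4: up by d6 = -17/5 → (17/40, -17/5)
  seg 5: right by d8 = 62/5 → (513/40, -17/5)
  seg 6: right by d9 = 541/40 → (527/20, -17/5)
  seg 7: right by d10 = -543/40 → (511/40, -17/5)
  seg 8: down by d7 = 9/4 → (511/40, -113/20)
  seg 9: up by d8 = 62/5 → (511/40, 27/4)
  seg 10: up by d6 = -17/5 → (511/40, 67/20)

d5 = 62/5
d6 = -17/5
d7 = 9/4
d8 = 62/5
d9 = 541/40
d10 = -543/40
endpoint = (511/40, 67/20)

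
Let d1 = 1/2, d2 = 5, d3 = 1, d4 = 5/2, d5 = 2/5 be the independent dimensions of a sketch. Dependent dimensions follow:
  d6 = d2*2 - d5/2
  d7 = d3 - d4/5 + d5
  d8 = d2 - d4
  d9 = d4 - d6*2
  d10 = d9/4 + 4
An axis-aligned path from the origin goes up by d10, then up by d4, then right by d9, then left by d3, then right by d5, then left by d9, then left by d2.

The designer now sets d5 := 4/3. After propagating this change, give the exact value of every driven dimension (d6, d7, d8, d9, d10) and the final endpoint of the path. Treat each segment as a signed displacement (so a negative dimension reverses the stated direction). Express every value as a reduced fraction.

Apply edit: d5 := 4/3
  d6 = d2*2 - d5/2 = 28/3
  d7 = d3 - d4/5 + d5 = 11/6
  d8 = d2 - d4 = 5/2
  d9 = d4 - d6*2 = -97/6
  d10 = d9/4 + 4 = -1/24
Walk from origin (0, 0):
  seg 1: up by d10 = -1/24 → (0, -1/24)
  seg 2: up by d4 = 5/2 → (0, 59/24)
  seg 3: right by d9 = -97/6 → (-97/6, 59/24)
  seg 4: left by d3 = 1 → (-103/6, 59/24)
  seg 5: right by d5 = 4/3 → (-95/6, 59/24)
  seg 6: left by d9 = -97/6 → (1/3, 59/24)
  seg 7: left by d2 = 5 → (-14/3, 59/24)

d6 = 28/3
d7 = 11/6
d8 = 5/2
d9 = -97/6
d10 = -1/24
endpoint = (-14/3, 59/24)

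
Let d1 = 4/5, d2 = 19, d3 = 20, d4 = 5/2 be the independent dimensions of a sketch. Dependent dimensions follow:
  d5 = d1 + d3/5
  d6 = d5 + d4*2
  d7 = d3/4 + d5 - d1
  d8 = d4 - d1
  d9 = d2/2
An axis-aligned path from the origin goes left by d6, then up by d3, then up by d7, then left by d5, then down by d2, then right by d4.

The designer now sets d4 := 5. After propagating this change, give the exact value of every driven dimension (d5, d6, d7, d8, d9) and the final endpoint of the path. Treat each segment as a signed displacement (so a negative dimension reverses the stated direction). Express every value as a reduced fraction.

d5 = 24/5
d6 = 74/5
d7 = 9
d8 = 21/5
d9 = 19/2
endpoint = (-73/5, 10)

Apply edit: d4 := 5
  d5 = d1 + d3/5 = 24/5
  d6 = d5 + d4*2 = 74/5
  d7 = d3/4 + d5 - d1 = 9
  d8 = d4 - d1 = 21/5
  d9 = d2/2 = 19/2
Walk from origin (0, 0):
  seg 1: left by d6 = 74/5 → (-74/5, 0)
  seg 2: up by d3 = 20 → (-74/5, 20)
  seg 3: up by d7 = 9 → (-74/5, 29)
  seg 4: left by d5 = 24/5 → (-98/5, 29)
  seg 5: down by d2 = 19 → (-98/5, 10)
  seg 6: right by d4 = 5 → (-73/5, 10)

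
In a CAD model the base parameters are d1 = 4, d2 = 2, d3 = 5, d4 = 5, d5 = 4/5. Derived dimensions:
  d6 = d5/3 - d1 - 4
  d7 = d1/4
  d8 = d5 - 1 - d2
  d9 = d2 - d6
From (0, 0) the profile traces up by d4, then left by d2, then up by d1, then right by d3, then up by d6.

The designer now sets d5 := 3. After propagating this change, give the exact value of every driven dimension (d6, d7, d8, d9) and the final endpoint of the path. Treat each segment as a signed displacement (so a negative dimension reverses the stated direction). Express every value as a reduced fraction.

Apply edit: d5 := 3
  d6 = d5/3 - d1 - 4 = -7
  d7 = d1/4 = 1
  d8 = d5 - 1 - d2 = 0
  d9 = d2 - d6 = 9
Walk from origin (0, 0):
  seg 1: up by d4 = 5 → (0, 5)
  seg 2: left by d2 = 2 → (-2, 5)
  seg 3: up by d1 = 4 → (-2, 9)
  seg 4: right by d3 = 5 → (3, 9)
  seg 5: up by d6 = -7 → (3, 2)

d6 = -7
d7 = 1
d8 = 0
d9 = 9
endpoint = (3, 2)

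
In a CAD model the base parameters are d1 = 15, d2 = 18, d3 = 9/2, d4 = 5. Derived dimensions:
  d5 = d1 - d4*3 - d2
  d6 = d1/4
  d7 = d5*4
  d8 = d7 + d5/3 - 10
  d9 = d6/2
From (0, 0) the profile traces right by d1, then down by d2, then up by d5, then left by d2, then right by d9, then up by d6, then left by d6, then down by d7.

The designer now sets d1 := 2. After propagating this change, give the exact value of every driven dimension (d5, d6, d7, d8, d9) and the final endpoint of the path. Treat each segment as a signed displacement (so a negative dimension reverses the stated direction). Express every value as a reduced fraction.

Apply edit: d1 := 2
  d5 = d1 - d4*3 - d2 = -31
  d6 = d1/4 = 1/2
  d7 = d5*4 = -124
  d8 = d7 + d5/3 - 10 = -433/3
  d9 = d6/2 = 1/4
Walk from origin (0, 0):
  seg 1: right by d1 = 2 → (2, 0)
  seg 2: down by d2 = 18 → (2, -18)
  seg 3: up by d5 = -31 → (2, -49)
  seg 4: left by d2 = 18 → (-16, -49)
  seg 5: right by d9 = 1/4 → (-63/4, -49)
  seg 6: up by d6 = 1/2 → (-63/4, -97/2)
  seg 7: left by d6 = 1/2 → (-65/4, -97/2)
  seg 8: down by d7 = -124 → (-65/4, 151/2)

d5 = -31
d6 = 1/2
d7 = -124
d8 = -433/3
d9 = 1/4
endpoint = (-65/4, 151/2)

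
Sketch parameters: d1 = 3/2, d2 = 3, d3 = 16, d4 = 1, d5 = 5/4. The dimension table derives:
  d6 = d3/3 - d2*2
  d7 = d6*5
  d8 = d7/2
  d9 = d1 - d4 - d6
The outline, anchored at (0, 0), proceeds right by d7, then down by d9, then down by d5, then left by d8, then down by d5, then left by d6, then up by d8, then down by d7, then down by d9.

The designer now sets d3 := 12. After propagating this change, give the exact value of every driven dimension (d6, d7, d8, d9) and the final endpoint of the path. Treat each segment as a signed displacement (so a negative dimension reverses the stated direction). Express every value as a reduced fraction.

Apply edit: d3 := 12
  d6 = d3/3 - d2*2 = -2
  d7 = d6*5 = -10
  d8 = d7/2 = -5
  d9 = d1 - d4 - d6 = 5/2
Walk from origin (0, 0):
  seg 1: right by d7 = -10 → (-10, 0)
  seg 2: down by d9 = 5/2 → (-10, -5/2)
  seg 3: down by d5 = 5/4 → (-10, -15/4)
  seg 4: left by d8 = -5 → (-5, -15/4)
  seg 5: down by d5 = 5/4 → (-5, -5)
  seg 6: left by d6 = -2 → (-3, -5)
  seg 7: up by d8 = -5 → (-3, -10)
  seg 8: down by d7 = -10 → (-3, 0)
  seg 9: down by d9 = 5/2 → (-3, -5/2)

d6 = -2
d7 = -10
d8 = -5
d9 = 5/2
endpoint = (-3, -5/2)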